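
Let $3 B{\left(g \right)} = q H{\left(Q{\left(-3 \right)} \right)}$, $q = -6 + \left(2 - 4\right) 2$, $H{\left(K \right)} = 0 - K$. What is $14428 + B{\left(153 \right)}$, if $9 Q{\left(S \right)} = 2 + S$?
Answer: $\frac{389546}{27} \approx 14428.0$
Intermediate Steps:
$Q{\left(S \right)} = \frac{2}{9} + \frac{S}{9}$ ($Q{\left(S \right)} = \frac{2 + S}{9} = \frac{2}{9} + \frac{S}{9}$)
$H{\left(K \right)} = - K$
$q = -10$ ($q = -6 - 4 = -10$)
$B{\left(g \right)} = - \frac{10}{27}$ ($B{\left(g \right)} = \frac{\left(-10\right) \left(- (\frac{2}{9} + \frac{1}{9} \left(-3\right))\right)}{3} = \frac{\left(-10\right) \left(- (\frac{2}{9} - \frac{1}{3})\right)}{3} = \frac{\left(-10\right) \left(\left(-1\right) \left(- \frac{1}{9}\right)\right)}{3} = \frac{\left(-10\right) \frac{1}{9}}{3} = \frac{1}{3} \left(- \frac{10}{9}\right) = - \frac{10}{27}$)
$14428 + B{\left(153 \right)} = 14428 - \frac{10}{27} = \frac{389546}{27}$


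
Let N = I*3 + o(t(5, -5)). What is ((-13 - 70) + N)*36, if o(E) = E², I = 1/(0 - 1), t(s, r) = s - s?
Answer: -3096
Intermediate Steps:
t(s, r) = 0
I = -1 (I = 1/(-1) = -1)
N = -3 (N = -1*3 + 0² = -3 + 0 = -3)
((-13 - 70) + N)*36 = ((-13 - 70) - 3)*36 = (-83 - 3)*36 = -86*36 = -3096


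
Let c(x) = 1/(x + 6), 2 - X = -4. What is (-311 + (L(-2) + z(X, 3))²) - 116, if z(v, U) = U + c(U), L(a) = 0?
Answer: -33803/81 ≈ -417.32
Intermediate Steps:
X = 6 (X = 2 - 1*(-4) = 2 + 4 = 6)
c(x) = 1/(6 + x)
z(v, U) = U + 1/(6 + U)
(-311 + (L(-2) + z(X, 3))²) - 116 = (-311 + (0 + (1 + 3*(6 + 3))/(6 + 3))²) - 116 = (-311 + (0 + (1 + 3*9)/9)²) - 116 = (-311 + (0 + (1 + 27)/9)²) - 116 = (-311 + (0 + (⅑)*28)²) - 116 = (-311 + (0 + 28/9)²) - 116 = (-311 + (28/9)²) - 116 = (-311 + 784/81) - 116 = -24407/81 - 116 = -33803/81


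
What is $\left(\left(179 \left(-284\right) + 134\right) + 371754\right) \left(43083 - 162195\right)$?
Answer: $-38241145824$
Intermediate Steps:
$\left(\left(179 \left(-284\right) + 134\right) + 371754\right) \left(43083 - 162195\right) = \left(\left(-50836 + 134\right) + 371754\right) \left(-119112\right) = \left(-50702 + 371754\right) \left(-119112\right) = 321052 \left(-119112\right) = -38241145824$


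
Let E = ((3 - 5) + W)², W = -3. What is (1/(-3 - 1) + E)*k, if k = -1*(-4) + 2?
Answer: 297/2 ≈ 148.50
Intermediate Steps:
k = 6 (k = 4 + 2 = 6)
E = 25 (E = ((3 - 5) - 3)² = (-2 - 3)² = (-5)² = 25)
(1/(-3 - 1) + E)*k = (1/(-3 - 1) + 25)*6 = (1/(-4) + 25)*6 = (-¼ + 25)*6 = (99/4)*6 = 297/2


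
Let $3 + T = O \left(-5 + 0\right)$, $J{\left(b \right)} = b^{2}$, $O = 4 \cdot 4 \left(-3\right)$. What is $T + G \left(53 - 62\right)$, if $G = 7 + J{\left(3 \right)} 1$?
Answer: $93$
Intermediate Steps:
$O = -48$ ($O = 16 \left(-3\right) = -48$)
$T = 237$ ($T = -3 - 48 \left(-5 + 0\right) = -3 - -240 = -3 + 240 = 237$)
$G = 16$ ($G = 7 + 3^{2} \cdot 1 = 7 + 9 \cdot 1 = 7 + 9 = 16$)
$T + G \left(53 - 62\right) = 237 + 16 \left(53 - 62\right) = 237 + 16 \left(-9\right) = 237 - 144 = 93$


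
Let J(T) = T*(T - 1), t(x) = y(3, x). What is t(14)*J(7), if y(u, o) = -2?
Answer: -84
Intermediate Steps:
t(x) = -2
J(T) = T*(-1 + T)
t(14)*J(7) = -14*(-1 + 7) = -14*6 = -2*42 = -84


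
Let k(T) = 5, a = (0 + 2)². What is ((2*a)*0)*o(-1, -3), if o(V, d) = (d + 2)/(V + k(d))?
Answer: 0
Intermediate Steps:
a = 4 (a = 2² = 4)
o(V, d) = (2 + d)/(5 + V) (o(V, d) = (d + 2)/(V + 5) = (2 + d)/(5 + V))
((2*a)*0)*o(-1, -3) = ((2*4)*0)*((2 - 3)/(5 - 1)) = (8*0)*(-1/4) = 0*((¼)*(-1)) = 0*(-¼) = 0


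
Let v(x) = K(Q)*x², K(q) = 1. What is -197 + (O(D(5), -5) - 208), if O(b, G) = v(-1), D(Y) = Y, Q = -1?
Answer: -404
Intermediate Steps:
v(x) = x² (v(x) = 1*x² = x²)
O(b, G) = 1 (O(b, G) = (-1)² = 1)
-197 + (O(D(5), -5) - 208) = -197 + (1 - 208) = -197 - 207 = -404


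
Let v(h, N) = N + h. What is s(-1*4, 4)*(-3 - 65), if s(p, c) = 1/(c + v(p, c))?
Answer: -17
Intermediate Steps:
s(p, c) = 1/(p + 2*c) (s(p, c) = 1/(c + (c + p)) = 1/(p + 2*c))
s(-1*4, 4)*(-3 - 65) = (-3 - 65)/(-1*4 + 2*4) = -68/(-4 + 8) = -68/4 = (1/4)*(-68) = -17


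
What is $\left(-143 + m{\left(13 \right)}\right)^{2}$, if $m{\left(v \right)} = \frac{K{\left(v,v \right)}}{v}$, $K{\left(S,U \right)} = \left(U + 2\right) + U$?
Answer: $\frac{3352561}{169} \approx 19838.0$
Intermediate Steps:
$K{\left(S,U \right)} = 2 + 2 U$ ($K{\left(S,U \right)} = \left(2 + U\right) + U = 2 + 2 U$)
$m{\left(v \right)} = \frac{2 + 2 v}{v}$
$\left(-143 + m{\left(13 \right)}\right)^{2} = \left(-143 + \left(2 + \frac{2}{13}\right)\right)^{2} = \left(-143 + \frac{28}{13}\right)^{2} = \left(- \frac{1831}{13}\right)^{2} = \frac{3352561}{169}$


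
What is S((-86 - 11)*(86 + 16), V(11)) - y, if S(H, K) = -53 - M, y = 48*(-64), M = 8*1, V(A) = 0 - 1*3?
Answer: 3011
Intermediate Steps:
V(A) = -3 (V(A) = 0 - 3 = -3)
M = 8
y = -3072
S(H, K) = -61 (S(H, K) = -53 - 1*8 = -53 - 8 = -61)
S((-86 - 11)*(86 + 16), V(11)) - y = -61 - 1*(-3072) = -61 + 3072 = 3011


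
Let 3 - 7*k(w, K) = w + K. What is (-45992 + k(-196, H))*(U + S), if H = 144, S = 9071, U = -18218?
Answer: 2944318683/7 ≈ 4.2062e+8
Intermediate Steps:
k(w, K) = 3/7 - K/7 - w/7 (k(w, K) = 3/7 - (w + K)/7 = 3/7 - (K + w)/7 = 3/7 + (-K/7 - w/7) = 3/7 - K/7 - w/7)
(-45992 + k(-196, H))*(U + S) = (-45992 + (3/7 - ⅐*144 - ⅐*(-196)))*(-18218 + 9071) = (-45992 + (3/7 - 144/7 + 28))*(-9147) = (-45992 + 55/7)*(-9147) = -321889/7*(-9147) = 2944318683/7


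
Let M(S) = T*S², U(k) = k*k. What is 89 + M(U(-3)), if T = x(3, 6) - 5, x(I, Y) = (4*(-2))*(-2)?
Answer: 980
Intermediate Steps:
U(k) = k²
x(I, Y) = 16 (x(I, Y) = -8*(-2) = 16)
T = 11 (T = 16 - 5 = 11)
M(S) = 11*S²
89 + M(U(-3)) = 89 + 11*((-3)²)² = 89 + 11*9² = 89 + 11*81 = 89 + 891 = 980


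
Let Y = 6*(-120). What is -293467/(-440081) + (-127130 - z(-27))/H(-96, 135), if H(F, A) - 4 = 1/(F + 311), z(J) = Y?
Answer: -11960334755063/378909741 ≈ -31565.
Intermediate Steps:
Y = -720
z(J) = -720
H(F, A) = 4 + 1/(311 + F) (H(F, A) = 4 + 1/(F + 311) = 4 + 1/(311 + F))
-293467/(-440081) + (-127130 - z(-27))/H(-96, 135) = -293467/(-440081) + (-127130 - 1*(-720))/(((1245 + 4*(-96))/(311 - 96))) = -293467*(-1/440081) + (-127130 + 720)/(((1245 - 384)/215)) = 293467/440081 - 126410/((1/215)*861) = 293467/440081 - 126410/861/215 = 293467/440081 - 126410*215/861 = 293467/440081 - 27178150/861 = -11960334755063/378909741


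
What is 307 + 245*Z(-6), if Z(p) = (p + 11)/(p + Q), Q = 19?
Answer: 5216/13 ≈ 401.23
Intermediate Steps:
Z(p) = (11 + p)/(19 + p) (Z(p) = (p + 11)/(p + 19) = (11 + p)/(19 + p))
307 + 245*Z(-6) = 307 + 245*((11 - 6)/(19 - 6)) = 307 + 245*(5/13) = 307 + 1225/13 = 5216/13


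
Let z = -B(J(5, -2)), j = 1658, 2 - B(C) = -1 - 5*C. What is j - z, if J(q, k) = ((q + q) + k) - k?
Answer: 1711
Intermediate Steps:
J(q, k) = 2*q (J(q, k) = (2*q + k) - k = (k + 2*q) - k = 2*q)
B(C) = 3 + 5*C (B(C) = 2 - (-1 - 5*C) = 2 + (1 + 5*C) = 3 + 5*C)
z = -53 (z = -(3 + 5*(2*5)) = -(3 + 5*10) = -(3 + 50) = -1*53 = -53)
j - z = 1658 - 1*(-53) = 1658 + 53 = 1711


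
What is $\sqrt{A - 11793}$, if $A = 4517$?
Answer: $2 i \sqrt{1819} \approx 85.299 i$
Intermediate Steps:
$\sqrt{A - 11793} = \sqrt{4517 - 11793} = \sqrt{-7276} = 2 i \sqrt{1819}$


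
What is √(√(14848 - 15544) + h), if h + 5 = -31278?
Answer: √(-31283 + 2*I*√174) ≈ 0.0746 + 176.87*I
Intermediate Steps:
h = -31283 (h = -5 - 31278 = -31283)
√(√(14848 - 15544) + h) = √(√(14848 - 15544) - 31283) = √(√(-696) - 31283) = √(2*I*√174 - 31283) = √(-31283 + 2*I*√174)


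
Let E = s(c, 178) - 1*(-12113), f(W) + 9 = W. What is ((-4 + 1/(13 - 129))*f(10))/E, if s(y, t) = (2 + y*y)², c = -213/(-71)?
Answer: -155/473048 ≈ -0.00032766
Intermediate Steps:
f(W) = -9 + W
c = 3 (c = -213*(-1/71) = 3)
s(y, t) = (2 + y²)²
E = 12234 (E = (2 + 3²)² - 1*(-12113) = (2 + 9)² + 12113 = 11² + 12113 = 121 + 12113 = 12234)
((-4 + 1/(13 - 129))*f(10))/E = ((-4 + 1/(13 - 129))*(-9 + 10))/12234 = ((-4 + 1/(-116))*1)*(1/12234) = ((-4 - 1/116)*1)*(1/12234) = -465/116*1*(1/12234) = -465/116*1/12234 = -155/473048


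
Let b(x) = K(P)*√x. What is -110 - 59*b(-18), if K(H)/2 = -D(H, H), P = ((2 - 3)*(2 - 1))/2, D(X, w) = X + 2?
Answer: -110 + 531*I*√2 ≈ -110.0 + 750.95*I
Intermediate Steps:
D(X, w) = 2 + X
P = -½ (P = -1*1*(½) = -1*½ = -½ ≈ -0.50000)
K(H) = -4 - 2*H (K(H) = 2*(-(2 + H)) = 2*(-2 - H) = -4 - 2*H)
b(x) = -3*√x (b(x) = (-4 - 2*(-½))*√x = (-4 + 1)*√x = -3*√x)
-110 - 59*b(-18) = -110 - (-177)*√(-18) = -110 - (-177)*3*I*√2 = -110 - (-531)*I*√2 = -110 + 531*I*√2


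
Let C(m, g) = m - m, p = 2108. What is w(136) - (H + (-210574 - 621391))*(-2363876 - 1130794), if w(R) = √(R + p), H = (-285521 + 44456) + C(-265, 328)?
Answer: -3749885750100 + 2*√561 ≈ -3.7499e+12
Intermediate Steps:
C(m, g) = 0
H = -241065 (H = (-285521 + 44456) + 0 = -241065 + 0 = -241065)
w(R) = √(2108 + R) (w(R) = √(R + 2108) = √(2108 + R))
w(136) - (H + (-210574 - 621391))*(-2363876 - 1130794) = √(2108 + 136) - (-241065 + (-210574 - 621391))*(-2363876 - 1130794) = √2244 - (-241065 - 831965)*(-3494670) = 2*√561 - (-1073030)*(-3494670) = 2*√561 - 1*3749885750100 = 2*√561 - 3749885750100 = -3749885750100 + 2*√561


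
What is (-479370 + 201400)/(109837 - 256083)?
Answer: 138985/73123 ≈ 1.9007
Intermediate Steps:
(-479370 + 201400)/(109837 - 256083) = -277970/(-146246) = -277970*(-1/146246) = 138985/73123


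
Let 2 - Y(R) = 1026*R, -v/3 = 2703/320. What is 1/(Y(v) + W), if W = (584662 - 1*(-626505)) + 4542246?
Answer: 160/924706317 ≈ 1.7303e-7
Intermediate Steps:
W = 5753413 (W = (584662 + 626505) + 4542246 = 1211167 + 4542246 = 5753413)
v = -8109/320 ≈ -25.341
Y(R) = 2 - 1026*R
1/(Y(v) + W) = 1/((2 - 1026*(-8109/320)) + 5753413) = 1/((2 + 4159917/160) + 5753413) = 1/(4160237/160 + 5753413) = 1/(924706317/160) = 160/924706317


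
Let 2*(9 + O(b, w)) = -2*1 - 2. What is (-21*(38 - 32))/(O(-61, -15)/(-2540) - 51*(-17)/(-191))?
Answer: 8732520/314297 ≈ 27.784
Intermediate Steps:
O(b, w) = -11 (O(b, w) = -9 + (-2*1 - 2)/2 = -9 + (-2 - 2)/2 = -9 + (½)*(-4) = -9 - 2 = -11)
(-21*(38 - 32))/(O(-61, -15)/(-2540) - 51*(-17)/(-191)) = (-21*(38 - 32))/(-11/(-2540) - 51*(-17)/(-191)) = (-21*6)/(-11*(-1/2540) + 867*(-1/191)) = -126/(11/2540 - 867/191) = -126/(-2200079/485140) = -126*(-485140/2200079) = 8732520/314297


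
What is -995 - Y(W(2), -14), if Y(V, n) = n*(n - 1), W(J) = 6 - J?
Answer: -1205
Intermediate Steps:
Y(V, n) = n*(-1 + n)
-995 - Y(W(2), -14) = -995 - (-14)*(-1 - 14) = -995 - (-14)*(-15) = -995 - 1*210 = -995 - 210 = -1205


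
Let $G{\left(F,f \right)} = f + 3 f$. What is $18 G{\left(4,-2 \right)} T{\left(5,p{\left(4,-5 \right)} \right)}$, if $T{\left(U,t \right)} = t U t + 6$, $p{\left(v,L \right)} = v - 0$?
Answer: $-12384$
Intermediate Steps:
$p{\left(v,L \right)} = v$ ($p{\left(v,L \right)} = v + 0 = v$)
$T{\left(U,t \right)} = 6 + U t^{2}$ ($T{\left(U,t \right)} = U t t + 6 = U t^{2} + 6 = 6 + U t^{2}$)
$G{\left(F,f \right)} = 4 f$
$18 G{\left(4,-2 \right)} T{\left(5,p{\left(4,-5 \right)} \right)} = 18 \cdot 4 \left(-2\right) \left(6 + 5 \cdot 4^{2}\right) = 18 \left(-8\right) \left(6 + 5 \cdot 16\right) = - 144 \left(6 + 80\right) = \left(-144\right) 86 = -12384$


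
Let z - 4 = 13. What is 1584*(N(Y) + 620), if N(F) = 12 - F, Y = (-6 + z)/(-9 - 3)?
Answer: 1002540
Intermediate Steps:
z = 17 (z = 4 + 13 = 17)
Y = -11/12 (Y = (-6 + 17)/(-9 - 3) = 11/(-12) = 11*(-1/12) = -11/12 ≈ -0.91667)
1584*(N(Y) + 620) = 1584*((12 - 1*(-11/12)) + 620) = 1584*((12 + 11/12) + 620) = 1584*(155/12 + 620) = 1584*(7595/12) = 1002540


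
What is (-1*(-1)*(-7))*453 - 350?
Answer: -3521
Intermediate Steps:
(-1*(-1)*(-7))*453 - 350 = (1*(-7))*453 - 350 = -7*453 - 350 = -3171 - 350 = -3521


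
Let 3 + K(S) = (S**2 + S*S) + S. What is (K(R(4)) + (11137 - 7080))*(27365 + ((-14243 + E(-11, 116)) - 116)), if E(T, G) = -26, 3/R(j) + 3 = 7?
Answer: 105290515/2 ≈ 5.2645e+7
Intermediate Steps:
R(j) = 3/4 (R(j) = 3/(-3 + 7) = 3/4)
K(S) = -3 + S + 2*S**2 (K(S) = -3 + ((S**2 + S*S) + S) = -3 + ((S**2 + S**2) + S) = -3 + (2*S**2 + S) = -3 + (S + 2*S**2) = -3 + S + 2*S**2)
(K(R(4)) + (11137 - 7080))*(27365 + ((-14243 + E(-11, 116)) - 116)) = ((-3 + 3/4 + 2*(3/4)**2) + (11137 - 7080))*(27365 + ((-14243 - 26) - 116)) = ((-3 + 3/4 + 2*(9/16)) + 4057)*(27365 + (-14269 - 116)) = ((-3 + 3/4 + 9/8) + 4057)*(27365 - 14385) = (-9/8 + 4057)*12980 = (32447/8)*12980 = 105290515/2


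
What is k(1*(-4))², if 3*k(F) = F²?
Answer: 256/9 ≈ 28.444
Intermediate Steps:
k(F) = F²/3
k(1*(-4))² = ((1*(-4))²/3)² = ((⅓)*(-4)²)² = ((⅓)*16)² = (16/3)² = 256/9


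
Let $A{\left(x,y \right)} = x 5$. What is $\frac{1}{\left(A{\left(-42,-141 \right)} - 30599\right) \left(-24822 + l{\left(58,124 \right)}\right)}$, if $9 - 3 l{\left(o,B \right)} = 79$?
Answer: $\frac{3}{2296379624} \approx 1.3064 \cdot 10^{-9}$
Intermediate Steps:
$A{\left(x,y \right)} = 5 x$
$l{\left(o,B \right)} = - \frac{70}{3}$ ($l{\left(o,B \right)} = 3 - \frac{79}{3} = - \frac{70}{3}$)
$\frac{1}{\left(A{\left(-42,-141 \right)} - 30599\right) \left(-24822 + l{\left(58,124 \right)}\right)} = \frac{1}{\left(5 \left(-42\right) - 30599\right) \left(-24822 - \frac{70}{3}\right)} = \frac{1}{\left(-210 - 30599\right) \left(- \frac{74536}{3}\right)} = \frac{1}{\left(-30809\right) \left(- \frac{74536}{3}\right)} = \frac{1}{\frac{2296379624}{3}} = \frac{3}{2296379624}$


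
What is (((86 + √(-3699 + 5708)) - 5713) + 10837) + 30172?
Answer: 35382 + 7*√41 ≈ 35427.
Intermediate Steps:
(((86 + √(-3699 + 5708)) - 5713) + 10837) + 30172 = (((86 + √2009) - 5713) + 10837) + 30172 = (((86 + 7*√41) - 5713) + 10837) + 30172 = ((-5627 + 7*√41) + 10837) + 30172 = (5210 + 7*√41) + 30172 = 35382 + 7*√41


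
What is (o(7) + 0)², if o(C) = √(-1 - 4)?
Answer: -5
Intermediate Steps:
o(C) = I*√5 (o(C) = √(-5) = I*√5)
(o(7) + 0)² = (I*√5 + 0)² = (I*√5)² = -5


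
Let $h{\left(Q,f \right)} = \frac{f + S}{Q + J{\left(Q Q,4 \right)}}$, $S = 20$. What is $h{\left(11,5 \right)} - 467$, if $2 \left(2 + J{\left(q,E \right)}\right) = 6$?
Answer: $- \frac{5579}{12} \approx -464.92$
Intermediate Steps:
$J{\left(q,E \right)} = 1$ ($J{\left(q,E \right)} = -2 + \frac{1}{2} \cdot 6 = -2 + 3 = 1$)
$h{\left(Q,f \right)} = \frac{20 + f}{1 + Q}$ ($h{\left(Q,f \right)} = \frac{f + 20}{Q + 1} = \frac{20 + f}{1 + Q}$)
$h{\left(11,5 \right)} - 467 = \frac{20 + 5}{1 + 11} - 467 = \frac{1}{12} \cdot 25 - 467 = \frac{25}{12} - 467 = - \frac{5579}{12}$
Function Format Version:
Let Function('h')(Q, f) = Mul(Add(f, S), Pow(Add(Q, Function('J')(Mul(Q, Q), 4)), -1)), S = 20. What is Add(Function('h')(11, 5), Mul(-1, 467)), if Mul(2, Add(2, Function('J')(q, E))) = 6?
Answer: Rational(-5579, 12) ≈ -464.92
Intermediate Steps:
Function('J')(q, E) = 1 (Function('J')(q, E) = Add(-2, Mul(Rational(1, 2), 6)) = Add(-2, 3) = 1)
Function('h')(Q, f) = Mul(Pow(Add(1, Q), -1), Add(20, f)) (Function('h')(Q, f) = Mul(Add(f, 20), Pow(Add(Q, 1), -1)) = Mul(Add(20, f), Pow(Add(1, Q), -1)) = Mul(Pow(Add(1, Q), -1), Add(20, f)))
Add(Function('h')(11, 5), Mul(-1, 467)) = Add(Mul(Pow(Add(1, 11), -1), Add(20, 5)), Mul(-1, 467)) = Add(Mul(Pow(12, -1), 25), -467) = Add(Mul(Rational(1, 12), 25), -467) = Add(Rational(25, 12), -467) = Rational(-5579, 12)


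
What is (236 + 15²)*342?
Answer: 157662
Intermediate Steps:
(236 + 15²)*342 = (236 + 225)*342 = 461*342 = 157662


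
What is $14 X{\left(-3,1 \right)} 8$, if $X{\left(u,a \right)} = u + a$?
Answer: $-224$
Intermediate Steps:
$X{\left(u,a \right)} = a + u$
$14 X{\left(-3,1 \right)} 8 = 14 \left(1 - 3\right) 8 = 14 \left(-2\right) 8 = \left(-28\right) 8 = -224$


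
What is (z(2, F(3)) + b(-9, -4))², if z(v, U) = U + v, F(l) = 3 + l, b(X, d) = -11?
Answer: 9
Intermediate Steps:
(z(2, F(3)) + b(-9, -4))² = (((3 + 3) + 2) - 11)² = ((6 + 2) - 11)² = (8 - 11)² = (-3)² = 9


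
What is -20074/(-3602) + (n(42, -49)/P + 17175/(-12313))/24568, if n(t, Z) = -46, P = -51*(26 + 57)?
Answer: 12852318679301887/2306193077593272 ≈ 5.5730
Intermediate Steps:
P = -4233 (P = -51*83 = -4233)
-20074/(-3602) + (n(42, -49)/P + 17175/(-12313))/24568 = -20074/(-3602) + (-46/(-4233) + 17175/(-12313))/24568 = -20074*(-1/3602) + (-46*(-1/4233) + 17175*(-1/12313))*(1/24568) = 10037/1801 + (46/4233 - 17175/12313)*(1/24568) = 10037/1801 - 72135377/52120929*1/24568 = 10037/1801 - 72135377/1280506983672 = 12852318679301887/2306193077593272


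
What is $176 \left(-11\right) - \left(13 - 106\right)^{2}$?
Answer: $-10585$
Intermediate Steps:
$176 \left(-11\right) - \left(13 - 106\right)^{2} = -1936 - \left(-93\right)^{2} = -1936 - 8649 = -10585$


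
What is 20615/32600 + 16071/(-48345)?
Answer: 572991/1910360 ≈ 0.29994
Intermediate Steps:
20615/32600 + 16071/(-48345) = 20615*(1/32600) + 16071*(-1/48345) = 4123/6520 - 487/1465 = 572991/1910360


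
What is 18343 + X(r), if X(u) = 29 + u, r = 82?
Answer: 18454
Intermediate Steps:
18343 + X(r) = 18343 + (29 + 82) = 18343 + 111 = 18454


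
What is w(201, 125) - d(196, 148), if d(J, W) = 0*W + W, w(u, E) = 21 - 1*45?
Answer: -172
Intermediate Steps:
w(u, E) = -24 (w(u, E) = 21 - 45 = -24)
d(J, W) = W (d(J, W) = 0 + W = W)
w(201, 125) - d(196, 148) = -24 - 1*148 = -24 - 148 = -172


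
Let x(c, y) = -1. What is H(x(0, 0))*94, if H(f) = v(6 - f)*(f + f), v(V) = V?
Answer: -1316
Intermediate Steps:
H(f) = 2*f*(6 - f) (H(f) = (6 - f)*(f + f) = (6 - f)*(2*f) = 2*f*(6 - f))
H(x(0, 0))*94 = (2*(-1)*(6 - 1*(-1)))*94 = (2*(-1)*(6 + 1))*94 = (2*(-1)*7)*94 = -14*94 = -1316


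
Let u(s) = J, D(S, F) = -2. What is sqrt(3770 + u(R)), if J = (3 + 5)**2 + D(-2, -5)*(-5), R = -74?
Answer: 62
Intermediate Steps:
J = 74 (J = (3 + 5)**2 - 2*(-5) = 8**2 + 10 = 64 + 10 = 74)
u(s) = 74
sqrt(3770 + u(R)) = sqrt(3770 + 74) = sqrt(3844) = 62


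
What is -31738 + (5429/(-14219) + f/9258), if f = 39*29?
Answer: -1392669564823/43879834 ≈ -31738.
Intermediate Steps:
f = 1131
-31738 + (5429/(-14219) + f/9258) = -31738 + (5429/(-14219) + 1131/9258) = -31738 + (5429*(-1/14219) + 1131*(1/9258)) = -31738 + (-5429/14219 + 377/3086) = -31738 - 11393331/43879834 = -1392669564823/43879834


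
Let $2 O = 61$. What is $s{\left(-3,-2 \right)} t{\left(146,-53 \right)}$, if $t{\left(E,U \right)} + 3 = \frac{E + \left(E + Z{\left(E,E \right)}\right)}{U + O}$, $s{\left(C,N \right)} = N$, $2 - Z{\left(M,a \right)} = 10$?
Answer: $\frac{1406}{45} \approx 31.244$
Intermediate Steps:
$O = \frac{61}{2}$ ($O = \frac{1}{2} \cdot 61 = \frac{61}{2} \approx 30.5$)
$Z{\left(M,a \right)} = -8$ ($Z{\left(M,a \right)} = 2 - 10 = -8$)
$t{\left(E,U \right)} = -3 + \frac{-8 + 2 E}{\frac{61}{2} + U}$ ($t{\left(E,U \right)} = -3 + \frac{E + \left(E - 8\right)}{U + \frac{61}{2}} = -3 + \frac{E + \left(-8 + E\right)}{\frac{61}{2} + U} = -3 + \frac{-8 + 2 E}{\frac{61}{2} + U}$)
$s{\left(-3,-2 \right)} t{\left(146,-53 \right)} = - 2 \frac{-199 - -318 + 4 \cdot 146}{61 + 2 \left(-53\right)} = - 2 \frac{-199 + 318 + 584}{61 - 106} = - 2 \frac{1}{-45} \cdot 703 = - 2 \left(\left(- \frac{1}{45}\right) 703\right) = \left(-2\right) \left(- \frac{703}{45}\right) = \frac{1406}{45}$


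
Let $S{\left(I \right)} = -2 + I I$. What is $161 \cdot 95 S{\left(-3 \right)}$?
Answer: $107065$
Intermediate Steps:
$S{\left(I \right)} = -2 + I^{2}$
$161 \cdot 95 S{\left(-3 \right)} = 161 \cdot 95 \left(-2 + \left(-3\right)^{2}\right) = 15295 \left(-2 + 9\right) = 15295 \cdot 7 = 107065$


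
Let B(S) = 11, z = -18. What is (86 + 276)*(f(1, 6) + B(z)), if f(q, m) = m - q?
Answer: 5792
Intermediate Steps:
(86 + 276)*(f(1, 6) + B(z)) = (86 + 276)*((6 - 1*1) + 11) = 362*((6 - 1) + 11) = 362*(5 + 11) = 362*16 = 5792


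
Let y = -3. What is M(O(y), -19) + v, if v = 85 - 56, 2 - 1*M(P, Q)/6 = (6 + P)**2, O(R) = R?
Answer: -13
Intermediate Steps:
M(P, Q) = 12 - 6*(6 + P)**2
v = 29
M(O(y), -19) + v = (12 - 6*(6 - 3)**2) + 29 = (12 - 6*3**2) + 29 = (12 - 6*9) + 29 = (12 - 54) + 29 = -42 + 29 = -13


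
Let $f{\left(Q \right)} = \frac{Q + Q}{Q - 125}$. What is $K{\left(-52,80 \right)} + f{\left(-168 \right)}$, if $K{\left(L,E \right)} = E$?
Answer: $\frac{23776}{293} \approx 81.147$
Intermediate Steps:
$f{\left(Q \right)} = \frac{2 Q}{-125 + Q}$
$K{\left(-52,80 \right)} + f{\left(-168 \right)} = 80 + 2 \left(-168\right) \frac{1}{-125 - 168} = 80 + 2 \left(-168\right) \frac{1}{-293} = 80 + 2 \left(-168\right) \left(- \frac{1}{293}\right) = 80 + \frac{336}{293} = \frac{23776}{293}$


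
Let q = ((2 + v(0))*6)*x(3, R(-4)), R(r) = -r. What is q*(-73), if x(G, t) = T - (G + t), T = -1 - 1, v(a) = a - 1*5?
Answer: -11826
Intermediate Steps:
v(a) = -5 + a (v(a) = a - 5 = -5 + a)
T = -2
x(G, t) = -2 - G - t (x(G, t) = -2 - (G + t) = -2 + (-G - t) = -2 - G - t)
q = 162 (q = ((2 + (-5 + 0))*6)*(-2 - 1*3 - (-1)*(-4)) = ((2 - 5)*6)*(-2 - 3 - 1*4) = (-3*6)*(-2 - 3 - 4) = -18*(-9) = 162)
q*(-73) = 162*(-73) = -11826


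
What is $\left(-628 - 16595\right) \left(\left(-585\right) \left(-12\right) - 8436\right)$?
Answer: $24387768$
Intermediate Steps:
$\left(-628 - 16595\right) \left(\left(-585\right) \left(-12\right) - 8436\right) = - 17223 \left(7020 - 8436\right) = \left(-17223\right) \left(-1416\right) = 24387768$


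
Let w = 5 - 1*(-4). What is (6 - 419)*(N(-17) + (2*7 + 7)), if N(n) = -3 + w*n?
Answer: 55755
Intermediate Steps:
w = 9 (w = 5 + 4 = 9)
N(n) = -3 + 9*n
(6 - 419)*(N(-17) + (2*7 + 7)) = (6 - 419)*((-3 + 9*(-17)) + (2*7 + 7)) = -413*((-3 - 153) + (14 + 7)) = -413*(-156 + 21) = -413*(-135) = 55755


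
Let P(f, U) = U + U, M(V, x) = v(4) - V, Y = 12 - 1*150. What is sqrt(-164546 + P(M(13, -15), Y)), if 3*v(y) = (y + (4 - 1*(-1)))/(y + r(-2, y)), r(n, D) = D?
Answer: I*sqrt(164822) ≈ 405.98*I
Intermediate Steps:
Y = -138 (Y = 12 - 150 = -138)
v(y) = (5 + y)/(6*y) (v(y) = ((y + (4 - 1*(-1)))/(y + y))/3 = ((y + (4 + 1))/((2*y)))/3 = ((y + 5)*(1/(2*y)))/3 = ((5 + y)*(1/(2*y)))/3 = ((5 + y)/(2*y))/3 = (5 + y)/(6*y))
M(V, x) = 3/8 - V (M(V, x) = (1/6)*(5 + 4)/4 - V = (1/6)*(1/4)*9 - V = 3/8 - V)
P(f, U) = 2*U
sqrt(-164546 + P(M(13, -15), Y)) = sqrt(-164546 + 2*(-138)) = sqrt(-164546 - 276) = sqrt(-164822) = I*sqrt(164822)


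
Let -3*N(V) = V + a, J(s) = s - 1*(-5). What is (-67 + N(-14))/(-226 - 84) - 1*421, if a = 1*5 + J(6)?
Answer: -391327/930 ≈ -420.78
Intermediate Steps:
J(s) = 5 + s (J(s) = s + 5 = 5 + s)
a = 16 (a = 1*5 + (5 + 6) = 5 + 11 = 16)
N(V) = -16/3 - V/3 (N(V) = -(V + 16)/3 = -(16 + V)/3 = -16/3 - V/3)
(-67 + N(-14))/(-226 - 84) - 1*421 = (-67 + (-16/3 - 1/3*(-14)))/(-226 - 84) - 1*421 = (-67 + (-16/3 + 14/3))/(-310) - 421 = (-67 - 2/3)*(-1/310) - 421 = -203/3*(-1/310) - 421 = 203/930 - 421 = -391327/930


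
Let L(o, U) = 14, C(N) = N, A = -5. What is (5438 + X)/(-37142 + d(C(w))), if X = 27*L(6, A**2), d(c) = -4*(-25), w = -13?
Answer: -2908/18521 ≈ -0.15701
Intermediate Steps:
d(c) = 100
X = 378 (X = 27*14 = 378)
(5438 + X)/(-37142 + d(C(w))) = (5438 + 378)/(-37142 + 100) = 5816/(-37042) = 5816*(-1/37042) = -2908/18521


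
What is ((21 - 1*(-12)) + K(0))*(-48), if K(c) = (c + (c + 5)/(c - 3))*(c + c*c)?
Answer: -1584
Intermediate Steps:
K(c) = (c + c²)*(c + (5 + c)/(-3 + c)) (K(c) = (c + (5 + c)/(-3 + c))*(c + c²) = (c + c²)*(c + (5 + c)/(-3 + c)))
((21 - 1*(-12)) + K(0))*(-48) = ((21 - 1*(-12)) + 0*(5 + 0³ - 1*0² + 3*0)/(-3 + 0))*(-48) = ((21 + 12) + 0*(5 + 0 - 1*0 + 0)/(-3))*(-48) = (33 + 0*(-⅓)*(5 + 0 + 0 + 0))*(-48) = (33 + 0*(-⅓)*5)*(-48) = (33 + 0)*(-48) = 33*(-48) = -1584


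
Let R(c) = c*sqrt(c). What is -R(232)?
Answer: -464*sqrt(58) ≈ -3533.7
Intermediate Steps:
R(c) = c**(3/2)
-R(232) = -232**(3/2) = -464*sqrt(58)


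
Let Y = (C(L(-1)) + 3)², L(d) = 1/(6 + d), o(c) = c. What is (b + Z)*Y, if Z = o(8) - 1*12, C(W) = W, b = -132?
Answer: -34816/25 ≈ -1392.6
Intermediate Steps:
Z = -4 (Z = 8 - 1*12 = 8 - 12 = -4)
Y = 256/25 (Y = (1/(6 - 1) + 3)² = (1/5 + 3)² = (⅕ + 3)² = (16/5)² = 256/25 ≈ 10.240)
(b + Z)*Y = (-132 - 4)*(256/25) = -136*256/25 = -34816/25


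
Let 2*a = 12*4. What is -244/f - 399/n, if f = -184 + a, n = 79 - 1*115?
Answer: 1513/120 ≈ 12.608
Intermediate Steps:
a = 24 (a = (12*4)/2 = (1/2)*48 = 24)
n = -36 (n = 79 - 115 = -36)
f = -160 (f = -184 + 24 = -160)
-244/f - 399/n = -244/(-160) - 399/(-36) = -244*(-1/160) - 399*(-1/36) = 61/40 + 133/12 = 1513/120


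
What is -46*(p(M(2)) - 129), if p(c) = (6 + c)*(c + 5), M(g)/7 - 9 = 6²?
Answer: -4719186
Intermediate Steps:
M(g) = 315 (M(g) = 63 + 7*6² = 63 + 7*36 = 63 + 252 = 315)
p(c) = (5 + c)*(6 + c) (p(c) = (6 + c)*(5 + c) = (5 + c)*(6 + c))
-46*(p(M(2)) - 129) = -46*((30 + 315² + 11*315) - 129) = -46*((30 + 99225 + 3465) - 129) = -46*(102720 - 129) = -46*102591 = -4719186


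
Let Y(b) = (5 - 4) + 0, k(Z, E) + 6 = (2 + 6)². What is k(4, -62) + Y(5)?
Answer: 59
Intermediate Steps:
k(Z, E) = 58 (k(Z, E) = -6 + (2 + 6)² = -6 + 8² = -6 + 64 = 58)
Y(b) = 1 (Y(b) = 1 + 0 = 1)
k(4, -62) + Y(5) = 58 + 1 = 59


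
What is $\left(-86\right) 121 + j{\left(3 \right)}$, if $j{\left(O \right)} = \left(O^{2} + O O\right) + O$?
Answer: $-10385$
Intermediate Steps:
$j{\left(O \right)} = O + 2 O^{2}$ ($j{\left(O \right)} = \left(O^{2} + O^{2}\right) + O = 2 O^{2} + O = O + 2 O^{2}$)
$\left(-86\right) 121 + j{\left(3 \right)} = \left(-86\right) 121 + 3 \left(1 + 2 \cdot 3\right) = -10406 + 3 \left(1 + 6\right) = -10406 + 3 \cdot 7 = -10406 + 21 = -10385$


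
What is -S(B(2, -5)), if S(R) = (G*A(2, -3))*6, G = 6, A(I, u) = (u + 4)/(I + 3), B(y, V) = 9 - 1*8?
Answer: -36/5 ≈ -7.2000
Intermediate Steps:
B(y, V) = 1 (B(y, V) = 9 - 8 = 1)
A(I, u) = (4 + u)/(3 + I)
S(R) = 36/5 (S(R) = (6*((4 - 3)/(3 + 2)))*6 = (6*(1/5))*6 = (6*((⅕)*1))*6 = (6*(⅕))*6 = (6/5)*6 = 36/5)
-S(B(2, -5)) = -1*36/5 = -36/5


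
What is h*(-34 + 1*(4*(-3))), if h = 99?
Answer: -4554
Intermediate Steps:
h*(-34 + 1*(4*(-3))) = 99*(-34 + 1*(4*(-3))) = 99*(-34 + 1*(-12)) = 99*(-34 - 12) = 99*(-46) = -4554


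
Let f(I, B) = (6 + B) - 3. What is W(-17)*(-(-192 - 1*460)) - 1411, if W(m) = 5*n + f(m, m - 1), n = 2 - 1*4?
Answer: -17711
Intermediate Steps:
n = -2 (n = 2 - 4 = -2)
f(I, B) = 3 + B
W(m) = -8 + m (W(m) = 5*(-2) + (3 + (m - 1)) = -10 + (3 + (-1 + m)) = -10 + (2 + m) = -8 + m)
W(-17)*(-(-192 - 1*460)) - 1411 = (-8 - 17)*(-(-192 - 1*460)) - 1411 = -(-25)*(-192 - 460) - 1411 = -(-25)*(-652) - 1411 = -25*652 - 1411 = -16300 - 1411 = -17711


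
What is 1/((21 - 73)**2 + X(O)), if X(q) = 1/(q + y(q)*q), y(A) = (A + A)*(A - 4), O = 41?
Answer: 124435/336472241 ≈ 0.00036982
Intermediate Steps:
y(A) = 2*A*(-4 + A) (y(A) = (2*A)*(-4 + A) = 2*A*(-4 + A))
X(q) = 1/(q + 2*q**2*(-4 + q)) (X(q) = 1/(q + (2*q*(-4 + q))*q) = 1/(q + 2*q**2*(-4 + q)))
1/((21 - 73)**2 + X(O)) = 1/((21 - 73)**2 + 1/(41*(1 + 2*41*(-4 + 41)))) = 1/((-52)**2 + 1/(41*(1 + 2*41*37))) = 1/(2704 + 1/(41*(1 + 3034))) = 1/(2704 + (1/41)/3035) = 1/(2704 + (1/41)*(1/3035)) = 1/(2704 + 1/124435) = 1/(336472241/124435) = 124435/336472241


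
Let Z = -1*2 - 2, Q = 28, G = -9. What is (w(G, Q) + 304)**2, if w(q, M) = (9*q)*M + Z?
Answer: 3873024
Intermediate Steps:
Z = -4 (Z = -2 - 2 = -4)
w(q, M) = -4 + 9*M*q (w(q, M) = (9*q)*M - 4 = 9*M*q - 4 = -4 + 9*M*q)
(w(G, Q) + 304)**2 = ((-4 + 9*28*(-9)) + 304)**2 = ((-4 - 2268) + 304)**2 = (-2272 + 304)**2 = (-1968)**2 = 3873024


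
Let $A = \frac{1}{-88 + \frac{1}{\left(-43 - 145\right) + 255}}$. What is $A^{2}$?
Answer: $\frac{4489}{34751025} \approx 0.00012918$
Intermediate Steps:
$A = - \frac{67}{5895}$ ($A = \frac{1}{-88 + \frac{1}{-188 + 255}} = \frac{1}{-88 + \frac{1}{67}} = \frac{1}{- \frac{5895}{67}} = - \frac{67}{5895} \approx -0.011366$)
$A^{2} = \left(- \frac{67}{5895}\right)^{2} = \frac{4489}{34751025}$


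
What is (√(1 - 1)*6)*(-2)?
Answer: 0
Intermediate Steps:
(√(1 - 1)*6)*(-2) = (√0*6)*(-2) = (0*6)*(-2) = 0*(-2) = 0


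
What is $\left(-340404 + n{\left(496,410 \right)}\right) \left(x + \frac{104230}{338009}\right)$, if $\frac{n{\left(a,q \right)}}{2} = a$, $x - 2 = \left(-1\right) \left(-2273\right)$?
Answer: $- \frac{37290454824780}{48287} \approx -7.7227 \cdot 10^{8}$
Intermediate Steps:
$x = 2275$ ($x = 2 - -2273 = 2 + 2273 = 2275$)
$n{\left(a,q \right)} = 2 a$
$\left(-340404 + n{\left(496,410 \right)}\right) \left(x + \frac{104230}{338009}\right) = \left(-340404 + 2 \cdot 496\right) \left(2275 + \frac{104230}{338009}\right) = \left(-340404 + 992\right) \left(2275 + 104230 \cdot \frac{1}{338009}\right) = - 339412 \left(2275 + \frac{14890}{48287}\right) = \left(-339412\right) \frac{109867815}{48287} = - \frac{37290454824780}{48287}$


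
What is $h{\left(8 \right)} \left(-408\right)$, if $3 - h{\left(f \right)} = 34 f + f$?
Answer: $113016$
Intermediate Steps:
$h{\left(f \right)} = 3 - 35 f$ ($h{\left(f \right)} = 3 - \left(34 f + f\right) = 3 - 35 f$)
$h{\left(8 \right)} \left(-408\right) = \left(3 - 280\right) \left(-408\right) = \left(-277\right) \left(-408\right) = 113016$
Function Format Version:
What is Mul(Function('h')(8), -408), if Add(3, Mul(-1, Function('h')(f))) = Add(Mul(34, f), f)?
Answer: 113016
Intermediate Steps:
Function('h')(f) = Add(3, Mul(-35, f)) (Function('h')(f) = Add(3, Mul(-1, Add(Mul(34, f), f))) = Add(3, Mul(-1, Mul(35, f))) = Add(3, Mul(-35, f)))
Mul(Function('h')(8), -408) = Mul(Add(3, Mul(-35, 8)), -408) = Mul(Add(3, -280), -408) = Mul(-277, -408) = 113016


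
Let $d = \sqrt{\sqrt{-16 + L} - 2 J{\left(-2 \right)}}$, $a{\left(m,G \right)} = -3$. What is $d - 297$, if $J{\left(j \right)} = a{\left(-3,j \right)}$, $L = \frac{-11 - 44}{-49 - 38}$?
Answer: $-297 + \frac{\sqrt{45414 + 87 i \sqrt{116319}}}{87} \approx -294.43 + 0.76392 i$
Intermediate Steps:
$L = \frac{55}{87}$ ($L = - \frac{55}{-87} = \left(-55\right) \left(- \frac{1}{87}\right) = \frac{55}{87} \approx 0.63218$)
$J{\left(j \right)} = -3$
$d = \sqrt{6 + \frac{i \sqrt{116319}}{87}}$ ($d = \sqrt{\sqrt{-16 + \frac{55}{87}} - -6} = \sqrt{\sqrt{- \frac{1337}{87}} + 6} = \sqrt{\frac{i \sqrt{116319}}{87} + 6} = \sqrt{6 + \frac{i \sqrt{116319}}{87}} \approx 2.5658 + 0.76392 i$)
$d - 297 = \frac{\sqrt{45414 + 87 i \sqrt{116319}}}{87} - 297 = -297 + \frac{\sqrt{45414 + 87 i \sqrt{116319}}}{87}$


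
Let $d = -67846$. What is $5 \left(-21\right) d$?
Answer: $7123830$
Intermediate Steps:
$5 \left(-21\right) d = 5 \left(-21\right) \left(-67846\right) = \left(-105\right) \left(-67846\right) = 7123830$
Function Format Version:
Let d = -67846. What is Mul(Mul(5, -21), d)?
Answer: 7123830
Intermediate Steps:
Mul(Mul(5, -21), d) = Mul(Mul(5, -21), -67846) = Mul(-105, -67846) = 7123830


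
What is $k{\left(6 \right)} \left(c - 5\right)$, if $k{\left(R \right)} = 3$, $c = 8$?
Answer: $9$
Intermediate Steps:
$k{\left(6 \right)} \left(c - 5\right) = 3 \left(8 - 5\right) = 3 \cdot 3 = 9$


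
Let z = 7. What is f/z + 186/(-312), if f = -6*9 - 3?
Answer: -3181/364 ≈ -8.7390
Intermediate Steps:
f = -57 (f = -54 - 3 = -57)
f/z + 186/(-312) = -57/7 + 186/(-312) = -57*⅐ + 186*(-1/312) = -57/7 - 31/52 = -3181/364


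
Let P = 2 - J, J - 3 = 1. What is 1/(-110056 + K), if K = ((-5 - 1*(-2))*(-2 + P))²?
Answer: -1/109912 ≈ -9.0982e-6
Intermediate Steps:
J = 4 (J = 3 + 1 = 4)
P = -2 (P = 2 - 1*4 = 2 - 4 = -2)
K = 144 (K = ((-5 - 1*(-2))*(-2 - 2))² = ((-5 + 2)*(-4))² = (-3*(-4))² = 12² = 144)
1/(-110056 + K) = 1/(-110056 + 144) = 1/(-109912) = -1/109912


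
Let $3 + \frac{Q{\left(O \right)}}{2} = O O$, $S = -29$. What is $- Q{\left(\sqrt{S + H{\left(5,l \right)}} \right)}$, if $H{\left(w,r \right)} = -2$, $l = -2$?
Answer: $68$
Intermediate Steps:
$Q{\left(O \right)} = -6 + 2 O^{2}$ ($Q{\left(O \right)} = -6 + 2 O O = -6 + 2 O^{2}$)
$- Q{\left(\sqrt{S + H{\left(5,l \right)}} \right)} = - (-6 + 2 \left(\sqrt{-29 - 2}\right)^{2}) = - (-6 + 2 \left(\sqrt{-31}\right)^{2}) = - (-6 + 2 \left(i \sqrt{31}\right)^{2}) = - (-6 + 2 \left(-31\right)) = - (-6 - 62) = \left(-1\right) \left(-68\right) = 68$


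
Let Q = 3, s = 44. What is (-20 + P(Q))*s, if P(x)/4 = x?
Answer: -352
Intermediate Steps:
P(x) = 4*x
(-20 + P(Q))*s = (-20 + 4*3)*44 = (-20 + 12)*44 = -8*44 = -352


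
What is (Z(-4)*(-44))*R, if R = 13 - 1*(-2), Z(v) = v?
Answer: 2640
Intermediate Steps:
R = 15 (R = 13 + 2 = 15)
(Z(-4)*(-44))*R = -4*(-44)*15 = 176*15 = 2640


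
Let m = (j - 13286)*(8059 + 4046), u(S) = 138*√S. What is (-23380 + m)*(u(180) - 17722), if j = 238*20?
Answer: 1829452870420 - 85474945080*√5 ≈ 1.6383e+12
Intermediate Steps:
j = 4760
m = -103207230 (m = (4760 - 13286)*(8059 + 4046) = -8526*12105 = -103207230)
(-23380 + m)*(u(180) - 17722) = (-23380 - 103207230)*(138*√180 - 17722) = -103230610*(138*(6*√5) - 17722) = -103230610*(828*√5 - 17722) = -103230610*(-17722 + 828*√5) = 1829452870420 - 85474945080*√5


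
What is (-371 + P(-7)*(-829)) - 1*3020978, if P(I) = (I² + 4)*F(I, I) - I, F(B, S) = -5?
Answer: -2807467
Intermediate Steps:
P(I) = -20 - I - 5*I² (P(I) = (I² + 4)*(-5) - I = (4 + I²)*(-5) - I = (-20 - 5*I²) - I = -20 - I - 5*I²)
(-371 + P(-7)*(-829)) - 1*3020978 = (-371 + (-20 - 1*(-7) - 5*(-7)²)*(-829)) - 1*3020978 = (-371 + (-20 + 7 - 5*49)*(-829)) - 3020978 = (-371 + (-20 + 7 - 245)*(-829)) - 3020978 = (-371 - 258*(-829)) - 3020978 = (-371 + 213882) - 3020978 = 213511 - 3020978 = -2807467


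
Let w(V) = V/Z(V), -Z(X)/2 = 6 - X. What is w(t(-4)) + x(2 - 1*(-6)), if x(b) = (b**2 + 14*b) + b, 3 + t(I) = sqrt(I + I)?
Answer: 32787/178 - 6*I*sqrt(2)/89 ≈ 184.2 - 0.09534*I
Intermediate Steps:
Z(X) = -12 + 2*X (Z(X) = -2*(6 - X) = -12 + 2*X)
t(I) = -3 + sqrt(2)*sqrt(I) (t(I) = -3 + sqrt(I + I) = -3 + sqrt(2*I) = -3 + sqrt(2)*sqrt(I))
x(b) = b**2 + 15*b
w(V) = V/(-12 + 2*V)
w(t(-4)) + x(2 - 1*(-6)) = (-3 + sqrt(2)*sqrt(-4))/(2*(-6 + (-3 + sqrt(2)*sqrt(-4)))) + (2 - 1*(-6))*(15 + (2 - 1*(-6))) = (-3 + sqrt(2)*(2*I))/(2*(-6 + (-3 + sqrt(2)*(2*I)))) + (2 + 6)*(15 + (2 + 6)) = (-3 + 2*I*sqrt(2))/(2*(-6 + (-3 + 2*I*sqrt(2)))) + 8*(15 + 8) = (-3 + 2*I*sqrt(2))/(2*(-9 + 2*I*sqrt(2))) + 8*23 = (-3 + 2*I*sqrt(2))/(2*(-9 + 2*I*sqrt(2))) + 184 = 184 + (-3 + 2*I*sqrt(2))/(2*(-9 + 2*I*sqrt(2)))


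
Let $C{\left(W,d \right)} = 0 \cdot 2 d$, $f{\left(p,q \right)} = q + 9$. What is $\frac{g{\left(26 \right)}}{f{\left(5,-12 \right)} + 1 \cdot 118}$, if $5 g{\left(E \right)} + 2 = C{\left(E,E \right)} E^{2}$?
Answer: $- \frac{2}{575} \approx -0.0034783$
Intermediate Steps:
$f{\left(p,q \right)} = 9 + q$
$C{\left(W,d \right)} = 0$
$g{\left(E \right)} = - \frac{2}{5}$ ($g{\left(E \right)} = - \frac{2}{5} + \frac{0 E^{2}}{5} = - \frac{2}{5} + \frac{1}{5} \cdot 0 = - \frac{2}{5} + 0 = - \frac{2}{5}$)
$\frac{g{\left(26 \right)}}{f{\left(5,-12 \right)} + 1 \cdot 118} = - \frac{2}{5 \left(\left(9 - 12\right) + 1 \cdot 118\right)} = - \frac{2}{5 \left(-3 + 118\right)} = - \frac{2}{5 \cdot 115} = \left(- \frac{2}{5}\right) \frac{1}{115} = - \frac{2}{575}$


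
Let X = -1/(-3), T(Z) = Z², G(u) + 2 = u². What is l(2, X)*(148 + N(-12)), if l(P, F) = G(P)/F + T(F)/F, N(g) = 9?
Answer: 2983/3 ≈ 994.33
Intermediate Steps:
G(u) = -2 + u²
X = ⅓ (X = -1*(-⅓) = ⅓ ≈ 0.33333)
l(P, F) = F + (-2 + P²)/F (l(P, F) = (-2 + P²)/F + F²/F = (-2 + P²)/F + F = F + (-2 + P²)/F)
l(2, X)*(148 + N(-12)) = ((-2 + (⅓)² + 2²)/(⅓))*(148 + 9) = (3*(-2 + ⅑ + 4))*157 = (3*(19/9))*157 = (19/3)*157 = 2983/3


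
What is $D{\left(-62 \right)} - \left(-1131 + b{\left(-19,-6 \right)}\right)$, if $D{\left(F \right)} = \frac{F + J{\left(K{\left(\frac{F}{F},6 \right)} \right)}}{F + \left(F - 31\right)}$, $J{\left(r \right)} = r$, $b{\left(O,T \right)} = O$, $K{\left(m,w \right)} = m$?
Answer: $\frac{178311}{155} \approx 1150.4$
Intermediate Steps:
$D{\left(F \right)} = \frac{1 + F}{-31 + 2 F}$ ($D{\left(F \right)} = \frac{F + \frac{F}{F}}{F + \left(F - 31\right)} = \frac{F + 1}{F + \left(F - 31\right)} = \frac{1 + F}{F + \left(-31 + F\right)} = \frac{1 + F}{-31 + 2 F}$)
$D{\left(-62 \right)} - \left(-1131 + b{\left(-19,-6 \right)}\right) = \frac{1 - 62}{-31 + 2 \left(-62\right)} - \left(-1131 - 19\right) = \frac{1}{-31 - 124} \left(-61\right) - -1150 = \frac{1}{-155} \left(-61\right) + 1150 = \left(- \frac{1}{155}\right) \left(-61\right) + 1150 = \frac{61}{155} + 1150 = \frac{178311}{155}$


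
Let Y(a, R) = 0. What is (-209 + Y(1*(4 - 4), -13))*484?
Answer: -101156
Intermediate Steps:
(-209 + Y(1*(4 - 4), -13))*484 = (-209 + 0)*484 = -209*484 = -101156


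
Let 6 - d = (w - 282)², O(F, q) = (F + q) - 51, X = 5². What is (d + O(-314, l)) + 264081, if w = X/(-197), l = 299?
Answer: 7157365748/38809 ≈ 1.8443e+5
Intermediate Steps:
X = 25
O(F, q) = -51 + F + q
w = -25/197 (w = 25/(-197) = 25*(-1/197) = -25/197 ≈ -0.12690)
d = -3088792387/38809 (d = 6 - (-25/197 - 282)² = 6 - (-55579/197)² = 6 - 1*3089025241/38809 = 6 - 3089025241/38809 = -3088792387/38809 ≈ -79590.)
(d + O(-314, l)) + 264081 = (-3088792387/38809 + (-51 - 314 + 299)) + 264081 = (-3088792387/38809 - 66) + 264081 = -3091353781/38809 + 264081 = 7157365748/38809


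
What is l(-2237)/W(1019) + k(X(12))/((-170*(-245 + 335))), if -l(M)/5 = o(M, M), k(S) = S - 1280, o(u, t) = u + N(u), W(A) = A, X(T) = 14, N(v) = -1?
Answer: 28749509/2598450 ≈ 11.064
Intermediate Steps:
o(u, t) = -1 + u (o(u, t) = u - 1 = -1 + u)
k(S) = -1280 + S
l(M) = 5 - 5*M (l(M) = -5*(-1 + M) = 5 - 5*M)
l(-2237)/W(1019) + k(X(12))/((-170*(-245 + 335))) = (5 - 5*(-2237))/1019 + (-1280 + 14)/((-170*(-245 + 335))) = (5 + 11185)*(1/1019) - 1266/((-170*90)) = 11190*(1/1019) - 1266/(-15300) = 11190/1019 - 1266*(-1/15300) = 11190/1019 + 211/2550 = 28749509/2598450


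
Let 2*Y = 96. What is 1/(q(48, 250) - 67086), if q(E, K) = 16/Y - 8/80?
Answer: -30/2012573 ≈ -1.4906e-5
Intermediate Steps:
Y = 48 (Y = (1/2)*96 = 48)
q(E, K) = 7/30 (q(E, K) = 16/48 - 8/80 = 16*(1/48) - 8*1/80 = 1/3 - 1/10 = 7/30)
1/(q(48, 250) - 67086) = 1/(7/30 - 67086) = 1/(-2012573/30) = -30/2012573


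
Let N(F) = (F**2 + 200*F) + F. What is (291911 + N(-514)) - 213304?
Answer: 239489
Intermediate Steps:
N(F) = F**2 + 201*F
(291911 + N(-514)) - 213304 = (291911 - 514*(201 - 514)) - 213304 = (291911 - 514*(-313)) - 213304 = (291911 + 160882) - 213304 = 452793 - 213304 = 239489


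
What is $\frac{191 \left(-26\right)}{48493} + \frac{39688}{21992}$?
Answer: $\frac{226922239}{133307257} \approx 1.7022$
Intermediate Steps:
$\frac{191 \left(-26\right)}{48493} + \frac{39688}{21992} = \left(-4966\right) \frac{1}{48493} + 39688 \cdot \frac{1}{21992} = - \frac{4966}{48493} + \frac{4961}{2749} = \frac{226922239}{133307257}$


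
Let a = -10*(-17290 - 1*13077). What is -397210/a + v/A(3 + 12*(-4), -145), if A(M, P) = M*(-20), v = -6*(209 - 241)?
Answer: -2493203/2277525 ≈ -1.0947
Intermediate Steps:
a = 303670 (a = -10*(-17290 - 13077) = -10*(-30367) = 303670)
v = 192 (v = -6*(-32) = 192)
A(M, P) = -20*M
-397210/a + v/A(3 + 12*(-4), -145) = -397210/303670 + 192/((-20*(3 + 12*(-4)))) = -397210*1/303670 + 192/((-20*(3 - 48))) = -39721/30367 + 192/((-20*(-45))) = -39721/30367 + 192/900 = -39721/30367 + 192*(1/900) = -39721/30367 + 16/75 = -2493203/2277525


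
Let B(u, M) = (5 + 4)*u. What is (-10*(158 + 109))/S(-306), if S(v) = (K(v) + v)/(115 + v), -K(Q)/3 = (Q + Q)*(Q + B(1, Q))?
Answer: -84995/90933 ≈ -0.93470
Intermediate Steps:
B(u, M) = 9*u
K(Q) = -6*Q*(9 + Q) (K(Q) = -3*(Q + Q)*(Q + 9*1) = -3*2*Q*(Q + 9) = -3*2*Q*(9 + Q) = -6*Q*(9 + Q))
S(v) = (v - 6*v*(9 + v))/(115 + v) (S(v) = (-6*v*(9 + v) + v)/(115 + v) = (v - 6*v*(9 + v))/(115 + v))
(-10*(158 + 109))/S(-306) = (-10*(158 + 109))/((-306*(-53 - 6*(-306))/(115 - 306))) = (-10*267)/((-306*(-53 + 1836)/(-191))) = -2670/((-306*(-1/191)*1783)) = -2670/545598/191 = -2670*191/545598 = -84995/90933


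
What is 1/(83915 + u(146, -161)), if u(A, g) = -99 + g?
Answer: 1/83655 ≈ 1.1954e-5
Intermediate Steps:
1/(83915 + u(146, -161)) = 1/(83915 + (-99 - 161)) = 1/(83915 - 260) = 1/83655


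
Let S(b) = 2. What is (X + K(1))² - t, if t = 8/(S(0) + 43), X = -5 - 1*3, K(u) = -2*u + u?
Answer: 3637/45 ≈ 80.822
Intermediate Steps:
K(u) = -u
X = -8 (X = -5 - 3 = -8)
t = 8/45 (t = 8/(2 + 43) = 8/45 ≈ 0.17778)
(X + K(1))² - t = (-8 - 1*1)² - 1*8/45 = (-8 - 1)² - 8/45 = (-9)² - 8/45 = 81 - 8/45 = 3637/45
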